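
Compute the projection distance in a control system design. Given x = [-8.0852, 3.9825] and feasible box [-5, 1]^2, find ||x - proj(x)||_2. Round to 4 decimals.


Project each component onto [-5, 1].
clip(-8.0852) = -5.0, clip(3.9825) = 1.0
Projection = [-5.0, 1.0]
Squared diffs: [9.5185, 8.8953]
Distance = sqrt(18.4138) = 4.2911


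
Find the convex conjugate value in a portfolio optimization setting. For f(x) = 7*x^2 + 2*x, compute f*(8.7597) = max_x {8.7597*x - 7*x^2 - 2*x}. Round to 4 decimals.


f*(y) = sup_x {y*x - a*x^2 - b*x} = sup_x {(y-b)*x - a*x^2}
FOC: (y - b) - 2a*x = 0 => x* = (y - b)/(2a)
x* = (8.7597 - 2)/(2*7) = 0.4828
f*(8.7597) = (y-b)^2/(4a) = (8.7597 - 2)^2/(4*7)
= 45.6935/28 = 1.6319


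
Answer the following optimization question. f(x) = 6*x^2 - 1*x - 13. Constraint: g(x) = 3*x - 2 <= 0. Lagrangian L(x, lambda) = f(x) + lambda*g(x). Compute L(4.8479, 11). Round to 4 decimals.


Step 1: Evaluate f(x).
f(4.8479) = 6*4.8479^2 - 1*4.8479 - 13 = 123.1649
Step 2: Evaluate g(x).
g(4.8479) = 3*4.8479 - 2 = 12.5437
Step 3: Compute Lagrangian.
L = 123.1649 + 11*12.5437 = 261.1456


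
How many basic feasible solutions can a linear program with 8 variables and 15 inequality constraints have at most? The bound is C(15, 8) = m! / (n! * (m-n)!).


Each vertex corresponds to some choice of n active constraints out of m, so the number of vertices is at most C(m, n) = m! / (n!(m-n)!).
m = 15, n = 8
Numerator: 15 * 14 * 13 * 12 * 11 * 10 * 9 * 8
Denominator: 8! = 40320
C(15, 8) = 6435


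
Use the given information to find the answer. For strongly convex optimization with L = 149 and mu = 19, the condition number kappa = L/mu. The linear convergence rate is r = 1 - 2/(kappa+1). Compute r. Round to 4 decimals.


Step 1: Compute the condition number.
kappa = L/mu = 149/19 = 7.8421
Step 2: Compute the convergence rate.
r = 1 - 2/(kappa + 1) = 1 - 2*mu/(L + mu) = (L - mu)/(L + mu) = 130/168 = 0.7738


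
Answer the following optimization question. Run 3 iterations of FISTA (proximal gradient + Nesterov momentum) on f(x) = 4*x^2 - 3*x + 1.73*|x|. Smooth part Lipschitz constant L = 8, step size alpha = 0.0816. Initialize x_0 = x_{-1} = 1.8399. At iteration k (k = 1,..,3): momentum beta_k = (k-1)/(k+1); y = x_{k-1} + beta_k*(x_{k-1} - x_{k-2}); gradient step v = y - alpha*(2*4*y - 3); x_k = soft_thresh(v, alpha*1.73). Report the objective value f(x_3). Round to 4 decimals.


FISTA on f(x) = 4*x^2 - 3*x + 1.73*|x|
L = 8, alpha = 0.0816
Iteration 1: beta = 0.0, y = 1.8399 + 0.0*(1.8399 - 1.8399) = 1.8399
  grad(y) = 11.7192, v = y - alpha*grad = 0.8836
  prox(v) = soft_thresh(0.8836, 0.1412) = 0.7424
Iteration 2: beta = 0.3333, y = 0.7424 + 0.3333*(0.7424 - 1.8399) = 0.3766
  grad(y) = 0.013, v = y - alpha*grad = 0.3756
  prox(v) = soft_thresh(0.3756, 0.1412) = 0.2344
Iteration 3: beta = 0.5, y = 0.2344 + 0.5*(0.2344 - 0.7424) = -0.0196
  grad(y) = -3.157, v = y - alpha*grad = 0.238
  prox(v) = soft_thresh(0.238, 0.1412) = 0.0968
f(x_3) = 4*0.0968^2 - 3*0.0968 + 1.73*|0.0968| = -0.0855


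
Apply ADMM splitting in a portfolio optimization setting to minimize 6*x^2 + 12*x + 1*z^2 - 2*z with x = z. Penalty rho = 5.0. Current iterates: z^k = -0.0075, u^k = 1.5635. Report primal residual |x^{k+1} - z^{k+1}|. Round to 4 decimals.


ADMM iteration with rho = 5.0, z^k = -0.0075, u^k = 1.5635
Step 1: x-update.
Minimize 6*x^2 + 12*x + (5.0/2)*(x + 0.0075 + 1.5635)^2
FOC: (2*6 + 5.0)*x = -12 + 5.0*(-0.0075 - 1.5635)
x^{k+1} = -1.1679
Step 2: z-update.
Minimize 1*z^2 - 2*z + (5.0/2)*(-1.1679 - z + 1.5635)^2
FOC: (2*1 + 5.0)*z = 2 + 5.0*(-1.1679 + 1.5635)
z^{k+1} = 0.5683
Step 3: u-update.
u^{k+1} = 1.5635 - 1.1679 - 0.5683 = -0.1727
Step 4: Primal residual = |-1.1679 - 0.5683| = 1.7362


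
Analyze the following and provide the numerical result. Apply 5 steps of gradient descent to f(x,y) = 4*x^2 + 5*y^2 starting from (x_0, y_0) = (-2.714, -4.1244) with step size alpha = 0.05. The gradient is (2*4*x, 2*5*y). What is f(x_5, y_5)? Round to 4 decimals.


Gradient descent on f(x,y) = 4*x^2 + 5*y^2.
Starting point: (-2.714, -4.1244), alpha = 0.05
Step 1: grad_x = 2*4*-2.714 = -21.712, grad_y = 2*5*-4.1244 = -41.244
  x_1 = -2.714 - 0.05*-21.712 = -1.6284
  y_1 = -4.1244 - 0.05*-41.244 = -2.0622
Step 2: grad_x = 2*4*-1.6284 = -13.0272, grad_y = 2*5*-2.0622 = -20.622
  x_2 = -1.6284 - 0.05*-13.0272 = -0.977
  y_2 = -2.0622 - 0.05*-20.622 = -1.0311
Step 3: grad_x = 2*4*-0.977 = -7.8163, grad_y = 2*5*-1.0311 = -10.311
  x_3 = -0.977 - 0.05*-7.8163 = -0.5862
  y_3 = -1.0311 - 0.05*-10.311 = -0.5156
Step 4: grad_x = 2*4*-0.5862 = -4.6898, grad_y = 2*5*-0.5156 = -5.1555
  x_4 = -0.5862 - 0.05*-4.6898 = -0.3517
  y_4 = -0.5156 - 0.05*-5.1555 = -0.2578
Step 5: grad_x = 2*4*-0.3517 = -2.8139, grad_y = 2*5*-0.2578 = -2.5778
  x_5 = -0.3517 - 0.05*-2.8139 = -0.211
  y_5 = -0.2578 - 0.05*-2.5778 = -0.1289
f(-0.211, -0.1289) = 4*(-0.211)^2 + 5*(-0.1289)^2 = 0.2612


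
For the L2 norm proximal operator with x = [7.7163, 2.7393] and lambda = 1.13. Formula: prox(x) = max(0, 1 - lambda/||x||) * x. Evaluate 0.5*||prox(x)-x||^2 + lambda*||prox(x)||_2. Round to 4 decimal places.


Step 1: Compute ||x||.
||x|| = 8.1881
Step 2: Compute scaling factor.
scale = max(0, 1 - 1.13/8.1881) = 0.862
Step 3: prox(x) = [6.6514, 2.3613]
||prox(x)|| = 7.0581
Step 4: Proximal objective.
0.5*||prox-x||^2 = 0.6385
lambda*||prox|| = 7.9757
Total = 8.6141


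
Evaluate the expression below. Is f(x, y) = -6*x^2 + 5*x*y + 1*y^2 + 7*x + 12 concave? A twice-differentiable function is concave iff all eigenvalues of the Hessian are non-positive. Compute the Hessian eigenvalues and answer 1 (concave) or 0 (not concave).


The Hessian of f(x,y) = -6*x^2 + 5*x*y + 1*y^2 + 7*x + 12 is:
H = [[-12, 5], [5, 2]]
Trace = -12 + 2 = -10
Determinant = -12*2 - (5)^2 = -49
Discriminant = (-10)^2 - 4*-49 = 296.0
Eigenvalues: lambda_1 = -13.6023, lambda_2 = 3.6023
The function is not concave.

0


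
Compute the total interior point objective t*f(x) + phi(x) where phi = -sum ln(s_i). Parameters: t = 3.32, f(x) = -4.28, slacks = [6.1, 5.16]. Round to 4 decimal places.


Step 1: Compute log-barrier.
ln values: [1.8083, 1.6409]
phi = -(1.8083 + 1.6409) = -3.4492
Step 2: Compute augmented objective.
t*f(x) = 3.32*-4.28 = -14.2096
Total = -14.2096 - 3.4492 = -17.6588


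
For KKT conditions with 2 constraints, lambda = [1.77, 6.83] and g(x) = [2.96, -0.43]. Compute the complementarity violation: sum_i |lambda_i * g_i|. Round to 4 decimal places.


KKT complementary slackness check:
lambda_1 * g_1 = 1.77 * 2.96 = 5.2392
lambda_2 * g_2 = 6.83 * -0.43 = -2.9369
Total violation = 5.2392 + 2.9369 = 8.1761


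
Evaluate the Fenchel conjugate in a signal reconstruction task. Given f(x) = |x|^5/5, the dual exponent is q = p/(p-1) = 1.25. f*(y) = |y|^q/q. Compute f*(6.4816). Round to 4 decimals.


The conjugate exponent q satisfies 1/p + 1/q = 1.
p = 5, so q = 5/(5 - 1) = 1.25
|y|^q = 6.4816^1.25 = 10.342
f*(6.4816) = 10.342 / 1.25 = 8.2736


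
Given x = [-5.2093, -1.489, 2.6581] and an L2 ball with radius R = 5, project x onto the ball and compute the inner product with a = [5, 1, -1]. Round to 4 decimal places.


Step 1: Compute ||x|| (intermediates to 6 decimals).
||x|| = sqrt((-5.2093)^2 + (-1.489)^2 + 2.6581^2) = 6.034851
Step 2: Project.
Since ||x|| > R, scale = R/||x|| = 5/6.034851 = 0.828521, proj(x) = scale * x
proj(x) = [-4.316014, -1.233668, 2.202292]
Step 3: Dot product.
a^T * proj(x) = 5*(-4.316014) + 1*(-1.233668) - 1*2.202292 = -25.016


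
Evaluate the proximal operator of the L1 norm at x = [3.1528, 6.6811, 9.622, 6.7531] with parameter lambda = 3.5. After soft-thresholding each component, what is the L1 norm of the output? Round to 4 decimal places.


Soft-thresholding with lambda = 3.5:
prox(3.1528) = sign(3.1528)*max(|3.1528| - 3.5, 0) = 0.0
prox(6.6811) = sign(6.6811)*max(|6.6811| - 3.5, 0) = 3.1811
prox(9.622) = sign(9.622)*max(|9.622| - 3.5, 0) = 6.122
prox(6.7531) = sign(6.7531)*max(|6.7531| - 3.5, 0) = 3.2531
prox(x) = [0.0, 3.1811, 6.122, 3.2531]
||prox(x)||_1 = 0.0 + 3.1811 + 6.122 + 3.2531 = 12.5562


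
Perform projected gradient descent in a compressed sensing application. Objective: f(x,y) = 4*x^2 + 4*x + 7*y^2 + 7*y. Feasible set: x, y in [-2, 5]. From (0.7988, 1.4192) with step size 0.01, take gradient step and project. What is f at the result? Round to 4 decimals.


Step 1: Compute gradient at (0.7988, 1.4192).
grad_x = 2*4*0.7988 + 4 = 10.3904
grad_y = 2*7*1.4192 + 7 = 26.8688
Step 2: Gradient step.
x_raw = 0.7988 - 0.01*10.3904 = 0.6949
y_raw = 1.4192 - 0.01*26.8688 = 1.1505
Step 3: Project onto [-2, 5].
x_proj = clip(0.6949) = 0.6949
y_proj = clip(1.1505) = 1.1505
Step 4: Evaluate f.
f(0.6949, 1.1505) = 22.0304


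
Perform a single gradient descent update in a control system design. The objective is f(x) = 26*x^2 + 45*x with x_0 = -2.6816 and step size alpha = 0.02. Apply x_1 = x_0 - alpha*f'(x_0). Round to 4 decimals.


We compute the gradient at x_0 and apply the update.
f'(x) = 52*x + 45
f'(-2.6816) = 52*-2.6816 + 45 = -94.4432
x_1 = -2.6816 - 0.02*-94.4432 = -0.7927


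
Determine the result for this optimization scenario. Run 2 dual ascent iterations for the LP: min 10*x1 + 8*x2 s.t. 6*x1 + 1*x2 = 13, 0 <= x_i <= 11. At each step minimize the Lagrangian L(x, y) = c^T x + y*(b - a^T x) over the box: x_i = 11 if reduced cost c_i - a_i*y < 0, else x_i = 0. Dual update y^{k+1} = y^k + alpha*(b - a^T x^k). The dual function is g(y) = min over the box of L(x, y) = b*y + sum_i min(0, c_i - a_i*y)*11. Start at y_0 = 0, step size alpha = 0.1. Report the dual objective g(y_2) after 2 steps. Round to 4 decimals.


Dual ascent for LP: min 10*x1 + 8*x2, 6*x1 + 1*x2 = 13, 0 <= x_i <= 11
Step 1: y^k = 0.0, reduced costs: (10.0, 8.0)
  x^k = (0.0, 0.0), subgradient = b - a^T x = 13.0
  y^{k+1} = 0.0 + 0.1*13.0 = 1.3
Step 2: y^k = 1.3, reduced costs: (2.2, 6.7)
  x^k = (0.0, 0.0), subgradient = b - a^T x = 13.0
  y^{k+1} = 1.3 + 0.1*13.0 = 2.6
Dual objective at y_2 = 2.6: reduced costs (-5.6, 5.4), box minimizer x = (11.0, 0.0)
g(y_2) = b*y + (c1 - a1*y)*x1 + (c2 - a2*y)*x2 = 13*2.6 + (-5.6)*11.0 + 5.4*0.0 = 33.8 - 61.6 + 0.0 = -27.8


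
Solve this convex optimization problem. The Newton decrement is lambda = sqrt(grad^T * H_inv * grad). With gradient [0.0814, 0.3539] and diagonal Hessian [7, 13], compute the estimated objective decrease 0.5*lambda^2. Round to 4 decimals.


Step 1: H is diagonal, so H^(-1) * g = [0.0116, 0.0272].
Step 2: g^T H^(-1) g = sum_i g_i^2 / H_ii
  = (0.0814)^2/7 + (0.3539)^2/13
  = 0.0009 + 0.0096 = 0.0106
Step 3: Objective decrease = 0.5 * g^T H^(-1) g = 0.0053


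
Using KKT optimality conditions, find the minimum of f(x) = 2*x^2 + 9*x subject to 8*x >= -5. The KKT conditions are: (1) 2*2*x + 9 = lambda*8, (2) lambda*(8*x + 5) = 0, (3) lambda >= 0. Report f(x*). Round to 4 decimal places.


Step 1: Try lambda = 0 (constraint inactive).
x_unc = -9/(2*2) = -2.25
Check: 8*-2.25 = -18.0 < -5 -- violated!
Step 2: Constraint must be active: 8*x = -5
x* = -5/8 = -0.625
lambda = (2*2*(-0.625) + 9)/8 = 0.8125
Step 3: Compute optimal value.
f(x*) = 2*(-0.625)^2 + 9*(-0.625) = -4.8438


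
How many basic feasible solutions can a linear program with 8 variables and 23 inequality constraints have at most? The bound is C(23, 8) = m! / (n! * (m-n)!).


Each vertex corresponds to some choice of n active constraints out of m, so the number of vertices is at most C(m, n) = m! / (n!(m-n)!).
m = 23, n = 8
Numerator: 23 * 22 * 21 * 20 * 19 * 18 * 17 * 16
Denominator: 8! = 40320
C(23, 8) = 490314


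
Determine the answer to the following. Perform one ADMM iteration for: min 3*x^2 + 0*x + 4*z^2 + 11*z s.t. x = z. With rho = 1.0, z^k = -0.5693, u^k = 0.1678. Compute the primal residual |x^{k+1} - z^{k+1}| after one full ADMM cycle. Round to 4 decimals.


ADMM iteration with rho = 1.0, z^k = -0.5693, u^k = 0.1678
Step 1: x-update.
Minimize 3*x^2 + 0*x + (1.0/2)*(x + 0.5693 + 0.1678)^2
FOC: (2*3 + 1.0)*x = 0 + 1.0*(-0.5693 - 0.1678)
x^{k+1} = -0.1053
Step 2: z-update.
Minimize 4*z^2 + 11*z + (1.0/2)*(-0.1053 - z + 0.1678)^2
FOC: (2*4 + 1.0)*z = -11 + 1.0*(-0.1053 + 0.1678)
z^{k+1} = -1.2153
Step 3: u-update.
u^{k+1} = 0.1678 - 0.1053 + 1.2153 = 1.2778
Step 4: Primal residual = |-0.1053 + 1.2153| = 1.11


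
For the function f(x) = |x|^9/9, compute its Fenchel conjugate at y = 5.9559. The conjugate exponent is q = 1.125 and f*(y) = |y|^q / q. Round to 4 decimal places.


The conjugate exponent q satisfies 1/p + 1/q = 1.
p = 9, so q = 9/(9 - 1) = 1.125
|y|^q = 5.9559^1.125 = 7.4442
f*(5.9559) = 7.4442 / 1.125 = 6.617


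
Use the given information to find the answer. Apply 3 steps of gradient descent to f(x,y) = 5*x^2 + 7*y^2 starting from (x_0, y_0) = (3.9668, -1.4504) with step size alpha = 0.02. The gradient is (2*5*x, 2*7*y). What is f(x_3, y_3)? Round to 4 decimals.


Gradient descent on f(x,y) = 5*x^2 + 7*y^2.
Starting point: (3.9668, -1.4504), alpha = 0.02
Step 1: grad_x = 2*5*3.9668 = 39.668, grad_y = 2*7*-1.4504 = -20.3056
  x_1 = 3.9668 - 0.02*39.668 = 3.1734
  y_1 = -1.4504 - 0.02*-20.3056 = -1.0443
Step 2: grad_x = 2*5*3.1734 = 31.7344, grad_y = 2*7*-1.0443 = -14.62
  x_2 = 3.1734 - 0.02*31.7344 = 2.5388
  y_2 = -1.0443 - 0.02*-14.62 = -0.7519
Step 3: grad_x = 2*5*2.5388 = 25.3875, grad_y = 2*7*-0.7519 = -10.5264
  x_3 = 2.5388 - 0.02*25.3875 = 2.031
  y_3 = -0.7519 - 0.02*-10.5264 = -0.5414
f(2.031, -0.5414) = 5*2.031^2 + 7*(-0.5414)^2 = 22.6763


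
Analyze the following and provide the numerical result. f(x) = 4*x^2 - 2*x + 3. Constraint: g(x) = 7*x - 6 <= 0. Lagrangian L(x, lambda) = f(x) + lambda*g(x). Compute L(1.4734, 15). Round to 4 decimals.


Step 1: Evaluate f(x).
f(1.4734) = 4*1.4734^2 - 2*1.4734 + 3 = 8.7368
Step 2: Evaluate g(x).
g(1.4734) = 7*1.4734 - 6 = 4.3138
Step 3: Compute Lagrangian.
L = 8.7368 + 15*4.3138 = 73.4438


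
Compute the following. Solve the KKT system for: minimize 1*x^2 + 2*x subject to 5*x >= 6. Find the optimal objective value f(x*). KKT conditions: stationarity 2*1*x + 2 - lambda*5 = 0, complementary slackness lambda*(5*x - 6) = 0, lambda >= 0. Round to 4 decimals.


Step 1: Try lambda = 0 (constraint inactive).
x_unc = -2/(2*1) = -1.0
Check: 5*-1.0 = -5.0 < 6 -- violated!
Step 2: Constraint must be active: 5*x = 6
x* = 6/5 = 1.2
lambda = (2*1*1.2 + 2)/5 = 0.88
Step 3: Compute optimal value.
f(x*) = 1*1.2^2 + 2*1.2 = 3.84


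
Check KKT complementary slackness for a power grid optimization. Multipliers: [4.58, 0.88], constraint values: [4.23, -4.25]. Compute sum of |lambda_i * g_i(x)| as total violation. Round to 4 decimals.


KKT complementary slackness check:
lambda_1 * g_1 = 4.58 * 4.23 = 19.3734
lambda_2 * g_2 = 0.88 * -4.25 = -3.74
Total violation = 19.3734 + 3.74 = 23.1134


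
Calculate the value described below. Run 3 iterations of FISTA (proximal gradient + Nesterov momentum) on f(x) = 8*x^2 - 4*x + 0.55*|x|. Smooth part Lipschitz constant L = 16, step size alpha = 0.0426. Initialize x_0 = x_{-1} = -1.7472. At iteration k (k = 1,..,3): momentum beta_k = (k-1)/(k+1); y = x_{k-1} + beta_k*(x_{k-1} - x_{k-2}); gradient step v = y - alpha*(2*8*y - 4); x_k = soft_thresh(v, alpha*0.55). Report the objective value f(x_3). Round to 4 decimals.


FISTA on f(x) = 8*x^2 - 4*x + 0.55*|x|
L = 16, alpha = 0.0426
Iteration 1: beta = 0.0, y = -1.7472 + 0.0*(-1.7472 + 1.7472) = -1.7472
  grad(y) = -31.9552, v = y - alpha*grad = -0.3859
  prox(v) = soft_thresh(-0.3859, 0.0234) = -0.3625
Iteration 2: beta = 0.3333, y = -0.3625 + 0.3333*(-0.3625 + 1.7472) = 0.0991
  grad(y) = -2.4145, v = y - alpha*grad = 0.202
  prox(v) = soft_thresh(0.202, 0.0234) = 0.1785
Iteration 3: beta = 0.5, y = 0.1785 + 0.5*(0.1785 + 0.3625) = 0.449
  grad(y) = 3.1844, v = y - alpha*grad = 0.3134
  prox(v) = soft_thresh(0.3134, 0.0234) = 0.2899
f(x_3) = 8*0.2899^2 - 4*0.2899 + 0.55*|0.2899| = -0.3278


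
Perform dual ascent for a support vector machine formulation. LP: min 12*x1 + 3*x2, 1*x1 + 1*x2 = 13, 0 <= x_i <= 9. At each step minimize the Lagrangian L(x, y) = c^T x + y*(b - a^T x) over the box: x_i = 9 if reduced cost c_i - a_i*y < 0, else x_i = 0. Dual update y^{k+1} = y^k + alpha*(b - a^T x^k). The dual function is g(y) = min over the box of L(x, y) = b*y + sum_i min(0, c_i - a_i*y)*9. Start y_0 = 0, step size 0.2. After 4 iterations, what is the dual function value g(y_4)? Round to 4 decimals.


Dual ascent for LP: min 12*x1 + 3*x2, 1*x1 + 1*x2 = 13, 0 <= x_i <= 9
Step 1: y^k = 0.0, reduced costs: (12.0, 3.0)
  x^k = (0.0, 0.0), subgradient = b - a^T x = 13.0
  y^{k+1} = 0.0 + 0.2*13.0 = 2.6
Step 2: y^k = 2.6, reduced costs: (9.4, 0.4)
  x^k = (0.0, 0.0), subgradient = b - a^T x = 13.0
  y^{k+1} = 2.6 + 0.2*13.0 = 5.2
Step 3: y^k = 5.2, reduced costs: (6.8, -2.2)
  x^k = (0.0, 9.0), subgradient = b - a^T x = 4.0
  y^{k+1} = 5.2 + 0.2*4.0 = 6.0
Step 4: y^k = 6.0, reduced costs: (6.0, -3.0)
  x^k = (0.0, 9.0), subgradient = b - a^T x = 4.0
  y^{k+1} = 6.0 + 0.2*4.0 = 6.8
Dual objective at y_4 = 6.8: reduced costs (5.2, -3.8), box minimizer x = (0.0, 9.0)
g(y_4) = b*y + (c1 - a1*y)*x1 + (c2 - a2*y)*x2 = 13*6.8 + 5.2*0.0 + (-3.8)*9.0 = 88.4 + 0.0 - 34.2 = 54.2


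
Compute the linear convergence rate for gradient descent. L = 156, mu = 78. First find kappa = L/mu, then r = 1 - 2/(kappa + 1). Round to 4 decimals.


Step 1: Compute the condition number.
kappa = L/mu = 156/78 = 2.0
Step 2: Compute the convergence rate.
r = 1 - 2/(kappa + 1) = 1 - 2*mu/(L + mu) = (L - mu)/(L + mu) = 78/234 = 0.3333


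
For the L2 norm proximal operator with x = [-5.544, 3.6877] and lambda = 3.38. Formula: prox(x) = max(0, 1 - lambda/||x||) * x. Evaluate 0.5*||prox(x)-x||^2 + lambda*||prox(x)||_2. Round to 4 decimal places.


Step 1: Compute ||x||.
||x|| = 6.6585
Step 2: Compute scaling factor.
scale = max(0, 1 - 3.38/6.6585) = 0.4924
Step 3: prox(x) = [-2.7297, 1.8157]
||prox(x)|| = 3.2785
Step 4: Proximal objective.
0.5*||prox-x||^2 = 5.7122
lambda*||prox|| = 11.0813
Total = 16.7934


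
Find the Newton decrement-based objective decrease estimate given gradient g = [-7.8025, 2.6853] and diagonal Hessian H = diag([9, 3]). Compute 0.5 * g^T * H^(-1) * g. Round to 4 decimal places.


Step 1: H is diagonal, so H^(-1) * g = [-0.8669, 0.8951].
Step 2: g^T H^(-1) g = sum_i g_i^2 / H_ii
  = (-7.8025)^2/9 + (2.6853)^2/3
  = 6.7643 + 2.4036 = 9.1679
Step 3: Objective decrease = 0.5 * g^T H^(-1) g = 4.584


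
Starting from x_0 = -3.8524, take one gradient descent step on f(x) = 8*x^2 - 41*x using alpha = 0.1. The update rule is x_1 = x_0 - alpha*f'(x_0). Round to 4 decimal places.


We compute the gradient at x_0 and apply the update.
f'(x) = 16*x - 41
f'(-3.8524) = 16*-3.8524 - 41 = -102.6384
x_1 = -3.8524 - 0.1*-102.6384 = 6.4114


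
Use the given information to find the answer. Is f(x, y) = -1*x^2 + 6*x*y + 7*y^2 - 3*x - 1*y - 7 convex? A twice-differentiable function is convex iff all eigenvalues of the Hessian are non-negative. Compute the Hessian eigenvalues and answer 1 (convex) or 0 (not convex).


The Hessian of f(x,y) = -1*x^2 + 6*x*y + 7*y^2 - 3*x - 1*y - 7 is:
H = [[-2, 6], [6, 14]]
Trace = -2 + 14 = 12
Determinant = -2*14 - (6)^2 = -64
Discriminant = (12)^2 - 4*-64 = 400.0
Eigenvalues: lambda_1 = -4.0, lambda_2 = 16.0
The function is not convex.

0


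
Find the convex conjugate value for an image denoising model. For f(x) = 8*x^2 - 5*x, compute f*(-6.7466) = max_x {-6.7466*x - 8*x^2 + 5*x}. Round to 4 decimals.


f*(y) = sup_x {y*x - a*x^2 - b*x} = sup_x {(y-b)*x - a*x^2}
FOC: (y - b) - 2a*x = 0 => x* = (y - b)/(2a)
x* = (-6.7466 + 5)/(2*8) = -0.1092
f*(-6.7466) = (y-b)^2/(4a) = (-6.7466 + 5)^2/(4*8)
= 3.0506/32 = 0.0953


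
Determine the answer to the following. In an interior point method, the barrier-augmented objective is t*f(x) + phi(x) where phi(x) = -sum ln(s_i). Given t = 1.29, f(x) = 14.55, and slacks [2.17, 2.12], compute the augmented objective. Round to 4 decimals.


Step 1: Compute log-barrier.
ln values: [0.7747, 0.7514]
phi = -(0.7747 + 0.7514) = -1.5261
Step 2: Compute augmented objective.
t*f(x) = 1.29*14.55 = 18.7695
Total = 18.7695 - 1.5261 = 17.2434


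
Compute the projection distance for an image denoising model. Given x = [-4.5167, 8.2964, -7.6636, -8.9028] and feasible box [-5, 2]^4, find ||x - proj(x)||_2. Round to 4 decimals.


Project each component onto [-5, 2].
clip(-4.5167) = -4.5167, clip(8.2964) = 2.0, clip(-7.6636) = -5.0, clip(-8.9028) = -5.0
Projection = [-4.5167, 2.0, -5.0, -5.0]
Squared diffs: [0.0, 39.6447, 7.0948, 15.2318]
Distance = sqrt(61.9713) = 7.8722


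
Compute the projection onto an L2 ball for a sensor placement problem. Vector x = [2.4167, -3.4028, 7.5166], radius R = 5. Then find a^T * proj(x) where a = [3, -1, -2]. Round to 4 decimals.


Step 1: Compute ||x|| (intermediates to 6 decimals).
||x|| = sqrt(2.4167^2 + (-3.4028)^2 + 7.5166^2) = 8.597602
Step 2: Project.
Since ||x|| > R, scale = R/||x|| = 5/8.597602 = 0.581558, proj(x) = scale * x
proj(x) = [1.405451, -1.978926, 4.371339]
Step 3: Dot product.
a^T * proj(x) = 3*1.405451 - 1*(-1.978926) - 2*4.371339 = -2.5474


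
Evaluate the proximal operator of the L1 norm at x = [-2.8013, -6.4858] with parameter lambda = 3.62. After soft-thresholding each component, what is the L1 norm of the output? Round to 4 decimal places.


Soft-thresholding with lambda = 3.62:
prox(-2.8013) = sign(-2.8013)*max(|-2.8013| - 3.62, 0) = 0.0
prox(-6.4858) = sign(-6.4858)*max(|-6.4858| - 3.62, 0) = -2.8658
prox(x) = [0.0, -2.8658]
||prox(x)||_1 = 0.0 + 2.8658 = 2.8658


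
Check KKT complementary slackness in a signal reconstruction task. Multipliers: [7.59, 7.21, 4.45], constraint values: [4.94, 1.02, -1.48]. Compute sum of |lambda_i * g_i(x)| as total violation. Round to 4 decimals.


KKT complementary slackness check:
lambda_1 * g_1 = 7.59 * 4.94 = 37.4946
lambda_2 * g_2 = 7.21 * 1.02 = 7.3542
lambda_3 * g_3 = 4.45 * -1.48 = -6.586
Total violation = 37.4946 + 7.3542 + 6.586 = 51.4348


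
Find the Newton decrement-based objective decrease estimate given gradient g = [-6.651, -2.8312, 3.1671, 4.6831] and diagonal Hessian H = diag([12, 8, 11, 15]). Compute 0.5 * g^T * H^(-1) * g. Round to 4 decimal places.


Step 1: H is diagonal, so H^(-1) * g = [-0.5543, -0.3539, 0.2879, 0.3122].
Step 2: g^T H^(-1) g = sum_i g_i^2 / H_ii
  = (-6.651)^2/12 + (-2.8312)^2/8 + (3.1671)^2/11 + (4.6831)^2/15
  = 3.6863 + 1.002 + 0.9119 + 1.4621 = 7.0622
Step 3: Objective decrease = 0.5 * g^T H^(-1) g = 3.5311


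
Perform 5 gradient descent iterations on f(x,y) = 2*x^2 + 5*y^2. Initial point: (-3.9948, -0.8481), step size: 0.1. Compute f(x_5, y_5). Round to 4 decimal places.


Gradient descent on f(x,y) = 2*x^2 + 5*y^2.
Starting point: (-3.9948, -0.8481), alpha = 0.1
Step 1: grad_x = 2*2*-3.9948 = -15.9792, grad_y = 2*5*-0.8481 = -8.481
  x_1 = -3.9948 - 0.1*-15.9792 = -2.3969
  y_1 = -0.8481 - 0.1*-8.481 = 0.0
Step 2: grad_x = 2*2*-2.3969 = -9.5875, grad_y = 2*5*0.0 = 0.0
  x_2 = -2.3969 - 0.1*-9.5875 = -1.4381
  y_2 = 0.0 - 0.1*0.0 = 0.0
Step 3: grad_x = 2*2*-1.4381 = -5.7525, grad_y = 2*5*0.0 = 0.0
  x_3 = -1.4381 - 0.1*-5.7525 = -0.8629
  y_3 = 0.0 - 0.1*0.0 = 0.0
Step 4: grad_x = 2*2*-0.8629 = -3.4515, grad_y = 2*5*0.0 = 0.0
  x_4 = -0.8629 - 0.1*-3.4515 = -0.5177
  y_4 = 0.0 - 0.1*0.0 = 0.0
Step 5: grad_x = 2*2*-0.5177 = -2.0709, grad_y = 2*5*0.0 = 0.0
  x_5 = -0.5177 - 0.1*-2.0709 = -0.3106
  y_5 = 0.0 - 0.1*0.0 = 0.0
f(-0.3106, 0.0) = 2*(-0.3106)^2 + 5*0.0^2 = 0.193


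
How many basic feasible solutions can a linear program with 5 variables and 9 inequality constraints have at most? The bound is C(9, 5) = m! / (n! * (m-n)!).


Each vertex corresponds to some choice of n active constraints out of m, so the number of vertices is at most C(m, n) = m! / (n!(m-n)!).
m = 9, n = 5
Numerator: 9 * 8 * 7 * 6 * 5
Denominator: 5! = 120
C(9, 5) = 126


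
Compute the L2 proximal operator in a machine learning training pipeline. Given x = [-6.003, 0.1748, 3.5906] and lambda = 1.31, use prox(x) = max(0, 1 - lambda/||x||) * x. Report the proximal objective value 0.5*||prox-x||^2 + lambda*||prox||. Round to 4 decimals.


Step 1: Compute ||x||.
||x|| = 6.9971
Step 2: Compute scaling factor.
scale = max(0, 1 - 1.31/6.9971) = 0.8128
Step 3: prox(x) = [-4.8791, 0.1421, 2.9184]
||prox(x)|| = 5.6871
Step 4: Proximal objective.
0.5*||prox-x||^2 = 0.8581
lambda*||prox|| = 7.4501
Total = 8.3081


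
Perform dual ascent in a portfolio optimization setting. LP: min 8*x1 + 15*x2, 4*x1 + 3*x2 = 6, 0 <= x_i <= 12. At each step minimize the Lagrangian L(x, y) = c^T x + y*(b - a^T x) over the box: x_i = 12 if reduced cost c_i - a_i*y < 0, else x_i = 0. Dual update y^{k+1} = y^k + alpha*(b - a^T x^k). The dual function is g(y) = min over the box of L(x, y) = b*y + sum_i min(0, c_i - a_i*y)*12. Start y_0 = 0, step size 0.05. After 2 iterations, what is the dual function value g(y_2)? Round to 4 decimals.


Dual ascent for LP: min 8*x1 + 15*x2, 4*x1 + 3*x2 = 6, 0 <= x_i <= 12
Step 1: y^k = 0.0, reduced costs: (8.0, 15.0)
  x^k = (0.0, 0.0), subgradient = b - a^T x = 6.0
  y^{k+1} = 0.0 + 0.05*6.0 = 0.3
Step 2: y^k = 0.3, reduced costs: (6.8, 14.1)
  x^k = (0.0, 0.0), subgradient = b - a^T x = 6.0
  y^{k+1} = 0.3 + 0.05*6.0 = 0.6
Dual objective at y_2 = 0.6: reduced costs (5.6, 13.2), box minimizer x = (0.0, 0.0)
g(y_2) = b*y + (c1 - a1*y)*x1 + (c2 - a2*y)*x2 = 6*0.6 + 5.6*0.0 + 13.2*0.0 = 3.6 + 0.0 + 0.0 = 3.6


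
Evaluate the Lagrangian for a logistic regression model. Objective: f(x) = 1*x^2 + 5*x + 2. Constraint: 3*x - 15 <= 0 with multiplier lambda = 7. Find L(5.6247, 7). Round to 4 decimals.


Step 1: Evaluate f(x).
f(5.6247) = 1*5.6247^2 + 5*5.6247 + 2 = 61.7608
Step 2: Evaluate g(x).
g(5.6247) = 3*5.6247 - 15 = 1.8741
Step 3: Compute Lagrangian.
L = 61.7608 + 7*1.8741 = 74.8795


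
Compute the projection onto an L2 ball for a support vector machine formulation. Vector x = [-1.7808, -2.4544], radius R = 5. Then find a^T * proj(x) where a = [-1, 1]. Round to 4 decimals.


Step 1: Compute ||x|| (intermediates to 6 decimals).
||x|| = sqrt((-1.7808)^2 + (-2.4544)^2) = 3.03238
Step 2: Project.
Since ||x|| <= R, proj = x (no scaling needed).
proj(x) = [-1.7808, -2.4544]
Step 3: Dot product.
a^T * proj(x) = -1*(-1.7808) + 1*(-2.4544) = -0.6736


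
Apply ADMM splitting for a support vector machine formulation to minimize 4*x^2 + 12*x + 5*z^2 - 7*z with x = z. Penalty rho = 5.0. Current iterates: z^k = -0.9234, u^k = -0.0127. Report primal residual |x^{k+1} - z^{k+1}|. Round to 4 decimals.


ADMM iteration with rho = 5.0, z^k = -0.9234, u^k = -0.0127
Step 1: x-update.
Minimize 4*x^2 + 12*x + (5.0/2)*(x + 0.9234 - 0.0127)^2
FOC: (2*4 + 5.0)*x = -12 + 5.0*(-0.9234 + 0.0127)
x^{k+1} = -1.2733
Step 2: z-update.
Minimize 5*z^2 - 7*z + (5.0/2)*(-1.2733 - z - 0.0127)^2
FOC: (2*5 + 5.0)*z = 7 + 5.0*(-1.2733 - 0.0127)
z^{k+1} = 0.038
Step 3: u-update.
u^{k+1} = -0.0127 - 1.2733 - 0.038 = -1.324
Step 4: Primal residual = |-1.2733 - 0.038| = 1.3113


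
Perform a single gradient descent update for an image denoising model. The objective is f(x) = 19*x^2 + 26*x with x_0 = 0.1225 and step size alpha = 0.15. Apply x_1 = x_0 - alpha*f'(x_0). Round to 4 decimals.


We compute the gradient at x_0 and apply the update.
f'(x) = 38*x + 26
f'(0.1225) = 38*0.1225 + 26 = 30.655
x_1 = 0.1225 - 0.15*30.655 = -4.4758


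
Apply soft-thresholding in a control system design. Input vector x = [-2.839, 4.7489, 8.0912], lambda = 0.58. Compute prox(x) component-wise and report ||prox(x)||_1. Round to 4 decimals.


Soft-thresholding with lambda = 0.58:
prox(-2.839) = sign(-2.839)*max(|-2.839| - 0.58, 0) = -2.259
prox(4.7489) = sign(4.7489)*max(|4.7489| - 0.58, 0) = 4.1689
prox(8.0912) = sign(8.0912)*max(|8.0912| - 0.58, 0) = 7.5112
prox(x) = [-2.259, 4.1689, 7.5112]
||prox(x)||_1 = 2.259 + 4.1689 + 7.5112 = 13.9391


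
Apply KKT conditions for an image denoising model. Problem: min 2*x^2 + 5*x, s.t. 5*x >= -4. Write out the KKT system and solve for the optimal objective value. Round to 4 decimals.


Step 1: Try lambda = 0 (constraint inactive).
x_unc = -5/(2*2) = -1.25
Check: 5*-1.25 = -6.25 < -4 -- violated!
Step 2: Constraint must be active: 5*x = -4
x* = -4/5 = -0.8
lambda = (2*2*(-0.8) + 5)/5 = 0.36
Step 3: Compute optimal value.
f(x*) = 2*(-0.8)^2 + 5*(-0.8) = -2.72


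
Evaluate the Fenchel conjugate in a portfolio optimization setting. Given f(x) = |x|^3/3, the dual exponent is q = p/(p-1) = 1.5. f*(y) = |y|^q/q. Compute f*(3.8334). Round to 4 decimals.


The conjugate exponent q satisfies 1/p + 1/q = 1.
p = 3, so q = 3/(3 - 1) = 1.5
|y|^q = 3.8334^1.5 = 7.5054
f*(3.8334) = 7.5054 / 1.5 = 5.0036


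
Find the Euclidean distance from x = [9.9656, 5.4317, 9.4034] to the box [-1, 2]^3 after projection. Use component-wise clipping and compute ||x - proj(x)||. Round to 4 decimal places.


Project each component onto [-1, 2].
clip(9.9656) = 2.0, clip(5.4317) = 2.0, clip(9.4034) = 2.0
Projection = [2.0, 2.0, 2.0]
Squared diffs: [63.4508, 11.7766, 54.8103]
Distance = sqrt(130.0377) = 11.4034


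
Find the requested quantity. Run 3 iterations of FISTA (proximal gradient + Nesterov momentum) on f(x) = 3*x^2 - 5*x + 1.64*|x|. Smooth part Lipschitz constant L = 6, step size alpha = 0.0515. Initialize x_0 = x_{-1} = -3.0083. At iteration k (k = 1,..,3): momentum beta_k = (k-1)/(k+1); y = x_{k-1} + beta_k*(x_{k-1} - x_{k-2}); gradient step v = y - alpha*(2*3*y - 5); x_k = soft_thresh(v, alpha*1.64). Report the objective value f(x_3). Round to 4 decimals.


FISTA on f(x) = 3*x^2 - 5*x + 1.64*|x|
L = 6, alpha = 0.0515
Iteration 1: beta = 0.0, y = -3.0083 + 0.0*(-3.0083 + 3.0083) = -3.0083
  grad(y) = -23.0498, v = y - alpha*grad = -1.8212
  prox(v) = soft_thresh(-1.8212, 0.0845) = -1.7368
Iteration 2: beta = 0.3333, y = -1.7368 + 0.3333*(-1.7368 + 3.0083) = -1.3129
  grad(y) = -12.8776, v = y - alpha*grad = -0.6497
  prox(v) = soft_thresh(-0.6497, 0.0845) = -0.5653
Iteration 3: beta = 0.5, y = -0.5653 + 0.5*(-0.5653 + 1.7368) = 0.0205
  grad(y) = -4.8772, v = y - alpha*grad = 0.2716
  prox(v) = soft_thresh(0.2716, 0.0845) = 0.1872
f(x_3) = 3*0.1872^2 - 5*0.1872 + 1.64*|0.1872| = -0.5238


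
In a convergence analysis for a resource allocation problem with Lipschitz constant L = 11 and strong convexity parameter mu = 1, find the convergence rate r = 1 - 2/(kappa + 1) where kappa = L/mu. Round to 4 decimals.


Step 1: Compute the condition number.
kappa = L/mu = 11/1 = 11.0
Step 2: Compute the convergence rate.
r = 1 - 2/(kappa + 1) = 1 - 2*mu/(L + mu) = (L - mu)/(L + mu) = 10/12 = 0.8333


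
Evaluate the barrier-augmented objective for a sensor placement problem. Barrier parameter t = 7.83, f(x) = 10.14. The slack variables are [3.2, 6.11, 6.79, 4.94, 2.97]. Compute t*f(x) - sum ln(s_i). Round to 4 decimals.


Step 1: Compute log-barrier.
ln values: [1.1632, 1.8099, 1.9155, 1.5974, 1.0886]
phi = -(1.1632 + 1.8099 + 1.9155 + 1.5974 + 1.0886) = -7.5745
Step 2: Compute augmented objective.
t*f(x) = 7.83*10.14 = 79.3962
Total = 79.3962 - 7.5745 = 71.8217


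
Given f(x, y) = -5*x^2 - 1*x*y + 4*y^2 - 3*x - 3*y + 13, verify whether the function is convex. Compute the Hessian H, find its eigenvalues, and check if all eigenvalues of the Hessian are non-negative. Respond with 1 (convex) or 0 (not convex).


The Hessian of f(x,y) = -5*x^2 - 1*x*y + 4*y^2 - 3*x - 3*y + 13 is:
H = [[-10, -1], [-1, 8]]
Trace = -10 + 8 = -2
Determinant = -10*8 - (-1)^2 = -81
Discriminant = (-2)^2 - 4*-81 = 328.0
Eigenvalues: lambda_1 = -10.0554, lambda_2 = 8.0554
The function is not convex.

0


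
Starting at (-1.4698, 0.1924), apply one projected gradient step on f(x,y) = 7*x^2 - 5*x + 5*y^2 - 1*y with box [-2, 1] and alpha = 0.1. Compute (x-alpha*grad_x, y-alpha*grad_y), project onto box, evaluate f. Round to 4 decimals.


Step 1: Compute gradient at (-1.4698, 0.1924).
grad_x = 2*7*-1.4698 - 5 = -25.5772
grad_y = 2*5*0.1924 - 1 = 0.924
Step 2: Gradient step.
x_raw = -1.4698 - 0.1*-25.5772 = 1.0879
y_raw = 0.1924 - 0.1*0.924 = 0.1
Step 3: Project onto [-2, 1].
x_proj = clip(1.0879) = 1.0
y_proj = clip(0.1) = 0.1
Step 4: Evaluate f.
f(1.0, 0.1) = 1.95


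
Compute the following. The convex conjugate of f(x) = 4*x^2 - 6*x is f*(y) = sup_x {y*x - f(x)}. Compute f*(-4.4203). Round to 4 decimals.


f*(y) = sup_x {y*x - a*x^2 - b*x} = sup_x {(y-b)*x - a*x^2}
FOC: (y - b) - 2a*x = 0 => x* = (y - b)/(2a)
x* = (-4.4203 + 6)/(2*4) = 0.1975
f*(-4.4203) = (y-b)^2/(4a) = (-4.4203 + 6)^2/(4*4)
= 2.4955/16 = 0.156


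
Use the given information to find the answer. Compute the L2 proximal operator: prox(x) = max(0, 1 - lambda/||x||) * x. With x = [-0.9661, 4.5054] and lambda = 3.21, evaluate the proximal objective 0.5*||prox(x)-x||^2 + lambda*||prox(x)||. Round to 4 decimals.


Step 1: Compute ||x||.
||x|| = 4.6078
Step 2: Compute scaling factor.
scale = max(0, 1 - 3.21/4.6078) = 0.3034
Step 3: prox(x) = [-0.2931, 1.3667]
||prox(x)|| = 1.3978
Step 4: Proximal objective.
0.5*||prox-x||^2 = 5.1521
lambda*||prox|| = 4.4869
Total = 9.639


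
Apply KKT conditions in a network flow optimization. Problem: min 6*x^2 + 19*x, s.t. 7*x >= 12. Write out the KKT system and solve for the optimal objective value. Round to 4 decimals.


Step 1: Try lambda = 0 (constraint inactive).
x_unc = -19/(2*6) = -1.5833
Check: 7*-1.5833 = -11.0831 < 12 -- violated!
Step 2: Constraint must be active: 7*x = 12
x* = 12/7 = 1.7143 (rounded; the exact value 12/7 is used below)
lambda = (2*6*(12/7) + 19)/7 = 5.6531
Step 3: Compute optimal value.
f(x*) = 6*(12/7)^2 + 19*(12/7) = 50.2041


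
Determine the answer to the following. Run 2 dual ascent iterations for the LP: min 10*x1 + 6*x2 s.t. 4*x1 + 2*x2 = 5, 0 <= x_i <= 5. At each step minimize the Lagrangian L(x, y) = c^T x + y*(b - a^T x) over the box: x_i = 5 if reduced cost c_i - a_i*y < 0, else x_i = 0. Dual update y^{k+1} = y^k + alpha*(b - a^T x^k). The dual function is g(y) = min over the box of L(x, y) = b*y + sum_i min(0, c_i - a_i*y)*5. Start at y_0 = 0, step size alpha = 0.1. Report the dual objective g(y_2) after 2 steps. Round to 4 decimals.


Dual ascent for LP: min 10*x1 + 6*x2, 4*x1 + 2*x2 = 5, 0 <= x_i <= 5
Step 1: y^k = 0.0, reduced costs: (10.0, 6.0)
  x^k = (0.0, 0.0), subgradient = b - a^T x = 5.0
  y^{k+1} = 0.0 + 0.1*5.0 = 0.5
Step 2: y^k = 0.5, reduced costs: (8.0, 5.0)
  x^k = (0.0, 0.0), subgradient = b - a^T x = 5.0
  y^{k+1} = 0.5 + 0.1*5.0 = 1.0
Dual objective at y_2 = 1.0: reduced costs (6.0, 4.0), box minimizer x = (0.0, 0.0)
g(y_2) = b*y + (c1 - a1*y)*x1 + (c2 - a2*y)*x2 = 5*1.0 + 6.0*0.0 + 4.0*0.0 = 5.0 + 0.0 + 0.0 = 5.0


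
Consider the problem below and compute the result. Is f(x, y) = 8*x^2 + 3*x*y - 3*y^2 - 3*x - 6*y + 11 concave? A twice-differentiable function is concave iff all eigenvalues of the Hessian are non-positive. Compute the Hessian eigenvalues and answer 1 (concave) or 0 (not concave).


The Hessian of f(x,y) = 8*x^2 + 3*x*y - 3*y^2 - 3*x - 6*y + 11 is:
H = [[16, 3], [3, -6]]
Trace = 16 - 6 = 10
Determinant = 16*-6 - (3)^2 = -105
Discriminant = (10)^2 - 4*-105 = 520.0
Eigenvalues: lambda_1 = -6.4018, lambda_2 = 16.4018
The function is not concave.

0


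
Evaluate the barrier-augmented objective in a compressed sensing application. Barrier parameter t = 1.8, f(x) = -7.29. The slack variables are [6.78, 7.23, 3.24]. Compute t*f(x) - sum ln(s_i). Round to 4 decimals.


Step 1: Compute log-barrier.
ln values: [1.914, 1.9782, 1.1756]
phi = -(1.914 + 1.9782 + 1.1756) = -5.0678
Step 2: Compute augmented objective.
t*f(x) = 1.8*-7.29 = -13.122
Total = -13.122 - 5.0678 = -18.1898


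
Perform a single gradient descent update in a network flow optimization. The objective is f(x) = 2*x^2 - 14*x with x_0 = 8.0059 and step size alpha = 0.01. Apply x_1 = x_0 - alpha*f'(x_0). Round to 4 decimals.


We compute the gradient at x_0 and apply the update.
f'(x) = 4*x - 14
f'(8.0059) = 4*8.0059 - 14 = 18.0236
x_1 = 8.0059 - 0.01*18.0236 = 7.8257


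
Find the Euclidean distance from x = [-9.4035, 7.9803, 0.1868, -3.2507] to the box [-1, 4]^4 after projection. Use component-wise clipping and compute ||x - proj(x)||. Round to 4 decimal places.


Project each component onto [-1, 4].
clip(-9.4035) = -1.0, clip(7.9803) = 4.0, clip(0.1868) = 0.1868, clip(-3.2507) = -1.0
Projection = [-1.0, 4.0, 0.1868, -1.0]
Squared diffs: [70.6188, 15.8428, 0.0, 5.0657]
Distance = sqrt(91.5273) = 9.567


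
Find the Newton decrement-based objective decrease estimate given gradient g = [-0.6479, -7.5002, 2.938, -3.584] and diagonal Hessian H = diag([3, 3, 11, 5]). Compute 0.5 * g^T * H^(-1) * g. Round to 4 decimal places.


Step 1: H is diagonal, so H^(-1) * g = [-0.216, -2.5001, 0.2671, -0.7168].
Step 2: g^T H^(-1) g = sum_i g_i^2 / H_ii
  = (-0.6479)^2/3 + (-7.5002)^2/3 + (2.938)^2/11 + (-3.584)^2/5
  = 0.1399 + 18.751 + 0.7847 + 2.569 = 22.2446
Step 3: Objective decrease = 0.5 * g^T H^(-1) g = 11.1223


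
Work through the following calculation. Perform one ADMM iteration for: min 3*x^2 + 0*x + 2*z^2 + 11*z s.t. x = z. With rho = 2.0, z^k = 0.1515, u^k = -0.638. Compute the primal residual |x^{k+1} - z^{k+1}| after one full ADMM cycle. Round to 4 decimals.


ADMM iteration with rho = 2.0, z^k = 0.1515, u^k = -0.638
Step 1: x-update.
Minimize 3*x^2 + 0*x + (2.0/2)*(x - 0.1515 - 0.638)^2
FOC: (2*3 + 2.0)*x = 0 + 2.0*(0.1515 + 0.638)
x^{k+1} = 0.1974
Step 2: z-update.
Minimize 2*z^2 + 11*z + (2.0/2)*(0.1974 - z - 0.638)^2
FOC: (2*2 + 2.0)*z = -11 + 2.0*(0.1974 - 0.638)
z^{k+1} = -1.9802
Step 3: u-update.
u^{k+1} = -0.638 + 0.1974 + 1.9802 = 1.5396
Step 4: Primal residual = |0.1974 + 1.9802| = 2.1776


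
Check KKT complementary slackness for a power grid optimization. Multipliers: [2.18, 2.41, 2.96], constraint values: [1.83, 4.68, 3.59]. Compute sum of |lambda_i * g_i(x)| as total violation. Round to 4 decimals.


KKT complementary slackness check:
lambda_1 * g_1 = 2.18 * 1.83 = 3.9894
lambda_2 * g_2 = 2.41 * 4.68 = 11.2788
lambda_3 * g_3 = 2.96 * 3.59 = 10.6264
Total violation = 3.9894 + 11.2788 + 10.6264 = 25.8946


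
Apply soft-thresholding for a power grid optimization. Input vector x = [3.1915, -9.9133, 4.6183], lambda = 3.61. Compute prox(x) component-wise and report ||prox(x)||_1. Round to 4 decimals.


Soft-thresholding with lambda = 3.61:
prox(3.1915) = sign(3.1915)*max(|3.1915| - 3.61, 0) = 0.0
prox(-9.9133) = sign(-9.9133)*max(|-9.9133| - 3.61, 0) = -6.3033
prox(4.6183) = sign(4.6183)*max(|4.6183| - 3.61, 0) = 1.0083
prox(x) = [0.0, -6.3033, 1.0083]
||prox(x)||_1 = 0.0 + 6.3033 + 1.0083 = 7.3116


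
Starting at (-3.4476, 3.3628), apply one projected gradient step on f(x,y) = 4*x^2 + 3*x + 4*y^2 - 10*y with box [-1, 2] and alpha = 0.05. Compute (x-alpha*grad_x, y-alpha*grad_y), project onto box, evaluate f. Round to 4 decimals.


Step 1: Compute gradient at (-3.4476, 3.3628).
grad_x = 2*4*-3.4476 + 3 = -24.5808
grad_y = 2*4*3.3628 - 10 = 16.9024
Step 2: Gradient step.
x_raw = -3.4476 - 0.05*-24.5808 = -2.2186
y_raw = 3.3628 - 0.05*16.9024 = 2.5177
Step 3: Project onto [-1, 2].
x_proj = clip(-2.2186) = -1.0
y_proj = clip(2.5177) = 2.0
Step 4: Evaluate f.
f(-1.0, 2.0) = -3.0


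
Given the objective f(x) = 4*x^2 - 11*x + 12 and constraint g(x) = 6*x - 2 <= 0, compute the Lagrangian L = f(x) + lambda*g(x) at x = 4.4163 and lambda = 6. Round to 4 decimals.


Step 1: Evaluate f(x).
f(4.4163) = 4*4.4163^2 - 11*4.4163 + 12 = 41.4355
Step 2: Evaluate g(x).
g(4.4163) = 6*4.4163 - 2 = 24.4978
Step 3: Compute Lagrangian.
L = 41.4355 + 6*24.4978 = 188.4223


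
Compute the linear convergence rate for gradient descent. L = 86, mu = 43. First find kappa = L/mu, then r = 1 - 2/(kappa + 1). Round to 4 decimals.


Step 1: Compute the condition number.
kappa = L/mu = 86/43 = 2.0
Step 2: Compute the convergence rate.
r = 1 - 2/(kappa + 1) = 1 - 2*mu/(L + mu) = (L - mu)/(L + mu) = 43/129 = 0.3333


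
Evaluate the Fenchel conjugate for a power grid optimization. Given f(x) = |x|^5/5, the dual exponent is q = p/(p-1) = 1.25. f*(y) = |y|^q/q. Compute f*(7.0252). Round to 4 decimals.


The conjugate exponent q satisfies 1/p + 1/q = 1.
p = 5, so q = 5/(5 - 1) = 1.25
|y|^q = 7.0252^1.25 = 11.4373
f*(7.0252) = 11.4373 / 1.25 = 9.1498
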